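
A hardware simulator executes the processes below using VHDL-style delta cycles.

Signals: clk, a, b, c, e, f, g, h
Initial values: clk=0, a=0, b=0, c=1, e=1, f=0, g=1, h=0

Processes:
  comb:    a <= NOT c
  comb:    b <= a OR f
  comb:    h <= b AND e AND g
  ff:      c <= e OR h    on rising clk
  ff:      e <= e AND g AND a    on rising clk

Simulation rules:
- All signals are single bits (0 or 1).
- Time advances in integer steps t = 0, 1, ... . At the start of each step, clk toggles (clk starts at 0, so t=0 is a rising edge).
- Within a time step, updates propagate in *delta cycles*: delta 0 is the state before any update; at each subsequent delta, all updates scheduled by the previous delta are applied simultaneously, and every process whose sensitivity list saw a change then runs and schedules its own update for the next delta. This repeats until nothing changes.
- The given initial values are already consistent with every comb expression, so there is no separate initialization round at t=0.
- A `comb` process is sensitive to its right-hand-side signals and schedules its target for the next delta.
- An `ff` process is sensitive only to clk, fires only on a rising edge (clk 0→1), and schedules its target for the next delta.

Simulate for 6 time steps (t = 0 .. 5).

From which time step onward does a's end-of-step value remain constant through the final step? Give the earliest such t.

t=0 Δ0: e=1 f=0 h=0 c=1 a=0 b=0 clk=0 g=1
  Δ1: clk:0→1
  Δ2: e:1→0
  (2Δ to stable)
t=1 Δ0: e=0 f=0 h=0 c=1 a=0 b=0 clk=1 g=1
  Δ1: clk:1→0
  (1Δ to stable)
t=2 Δ0: e=0 f=0 h=0 c=1 a=0 b=0 clk=0 g=1
  Δ1: clk:0→1
  Δ2: c:1→0
  Δ3: a:0→1
  Δ4: b:0→1
  (4Δ to stable)
t=3 Δ0: e=0 f=0 h=0 c=0 a=1 b=1 clk=1 g=1
  Δ1: clk:1→0
  (1Δ to stable)
t=4 Δ0: e=0 f=0 h=0 c=0 a=1 b=1 clk=0 g=1
  Δ1: clk:0→1
  (1Δ to stable)
t=5 Δ0: e=0 f=0 h=0 c=0 a=1 b=1 clk=1 g=1
  Δ1: clk:1→0
  (1Δ to stable)

2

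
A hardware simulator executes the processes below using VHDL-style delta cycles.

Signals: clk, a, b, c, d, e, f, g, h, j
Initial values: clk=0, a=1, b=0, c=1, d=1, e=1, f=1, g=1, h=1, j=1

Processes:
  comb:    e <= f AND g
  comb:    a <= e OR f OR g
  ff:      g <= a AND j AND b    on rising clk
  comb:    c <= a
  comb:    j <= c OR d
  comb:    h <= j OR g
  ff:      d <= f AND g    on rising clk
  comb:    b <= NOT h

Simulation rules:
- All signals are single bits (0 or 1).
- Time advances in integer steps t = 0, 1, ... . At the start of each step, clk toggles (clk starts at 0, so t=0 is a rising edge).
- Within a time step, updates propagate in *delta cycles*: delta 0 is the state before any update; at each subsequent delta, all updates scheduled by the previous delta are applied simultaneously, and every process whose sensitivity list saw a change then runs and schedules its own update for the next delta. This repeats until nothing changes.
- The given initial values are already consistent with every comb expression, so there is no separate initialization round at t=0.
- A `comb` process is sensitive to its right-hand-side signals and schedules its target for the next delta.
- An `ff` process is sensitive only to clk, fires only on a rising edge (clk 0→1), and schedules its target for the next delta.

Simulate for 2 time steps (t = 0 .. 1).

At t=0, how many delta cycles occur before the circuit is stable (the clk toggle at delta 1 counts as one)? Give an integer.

3

[bits: h,j,a,e,g,f,d,c,clk,b]
t=0: Δ0=1111111100 Δ1=1111111110 Δ2=1111011110 Δ3=1110011110 | 3Δ
t=1: Δ0=1110011110 Δ1=1110011100 | 1Δ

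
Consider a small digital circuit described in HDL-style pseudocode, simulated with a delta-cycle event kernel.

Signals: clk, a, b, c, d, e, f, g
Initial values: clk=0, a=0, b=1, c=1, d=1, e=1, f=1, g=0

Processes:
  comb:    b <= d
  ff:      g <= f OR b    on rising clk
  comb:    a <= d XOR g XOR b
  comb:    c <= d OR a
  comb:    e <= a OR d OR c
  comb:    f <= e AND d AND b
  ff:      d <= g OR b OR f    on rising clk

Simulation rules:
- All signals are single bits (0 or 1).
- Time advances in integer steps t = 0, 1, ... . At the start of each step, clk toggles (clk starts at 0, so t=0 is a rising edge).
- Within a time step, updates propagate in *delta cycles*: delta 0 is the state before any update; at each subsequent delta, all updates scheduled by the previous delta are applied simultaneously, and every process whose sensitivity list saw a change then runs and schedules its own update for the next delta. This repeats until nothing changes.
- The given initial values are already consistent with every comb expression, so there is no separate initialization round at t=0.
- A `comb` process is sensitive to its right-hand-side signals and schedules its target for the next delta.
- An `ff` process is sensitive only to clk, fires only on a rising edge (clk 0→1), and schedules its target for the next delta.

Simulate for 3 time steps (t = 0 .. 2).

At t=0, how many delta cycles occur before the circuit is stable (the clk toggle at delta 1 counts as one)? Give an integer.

t0.Δ0 d=1 f=1 clk=0 g=0 b=1 c=1 a=0 e=1
t0.Δ1 d=1 f=1 clk=1 g=0 b=1 c=1 a=0 e=1
t0.Δ2 d=1 f=1 clk=1 g=1 b=1 c=1 a=0 e=1
t0.Δ3 d=1 f=1 clk=1 g=1 b=1 c=1 a=1 e=1
t1.Δ0 d=1 f=1 clk=1 g=1 b=1 c=1 a=1 e=1
t1.Δ1 d=1 f=1 clk=0 g=1 b=1 c=1 a=1 e=1
t2.Δ0 d=1 f=1 clk=0 g=1 b=1 c=1 a=1 e=1
t2.Δ1 d=1 f=1 clk=1 g=1 b=1 c=1 a=1 e=1

3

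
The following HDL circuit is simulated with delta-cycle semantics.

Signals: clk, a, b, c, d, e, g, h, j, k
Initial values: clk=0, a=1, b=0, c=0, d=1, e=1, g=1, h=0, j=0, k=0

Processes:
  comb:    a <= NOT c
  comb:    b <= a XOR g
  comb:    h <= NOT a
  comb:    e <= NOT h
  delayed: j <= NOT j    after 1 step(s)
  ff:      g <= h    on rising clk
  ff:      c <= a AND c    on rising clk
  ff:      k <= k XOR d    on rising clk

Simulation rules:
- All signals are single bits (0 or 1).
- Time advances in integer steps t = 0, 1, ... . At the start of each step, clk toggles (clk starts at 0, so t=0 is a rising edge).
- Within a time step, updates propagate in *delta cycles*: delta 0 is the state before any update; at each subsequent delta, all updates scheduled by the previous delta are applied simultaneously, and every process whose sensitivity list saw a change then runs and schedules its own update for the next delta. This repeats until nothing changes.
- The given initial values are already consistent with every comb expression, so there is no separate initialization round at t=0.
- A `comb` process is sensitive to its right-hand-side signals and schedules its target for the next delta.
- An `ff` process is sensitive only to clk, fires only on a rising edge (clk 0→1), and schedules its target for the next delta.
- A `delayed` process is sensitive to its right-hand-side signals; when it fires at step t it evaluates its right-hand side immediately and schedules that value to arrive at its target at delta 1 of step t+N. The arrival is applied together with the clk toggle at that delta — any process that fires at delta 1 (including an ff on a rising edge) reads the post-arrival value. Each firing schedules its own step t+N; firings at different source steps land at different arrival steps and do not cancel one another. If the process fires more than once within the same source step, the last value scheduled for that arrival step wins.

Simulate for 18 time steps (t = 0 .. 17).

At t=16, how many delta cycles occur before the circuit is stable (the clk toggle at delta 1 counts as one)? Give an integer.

2

[bits: k,h,b,j,c,clk,g,d,e,a]
t=0: Δ0=0000001111 Δ1=0000011111 Δ2=1000010111 Δ3=1010010111 | 3Δ
t=1: Δ0=1010010111 Δ1=1010000111 | 1Δ
t=2: Δ0=1010000111 Δ1=1010010111 Δ2=0010010111 | 2Δ
t=3: Δ0=0010010111 Δ1=0010000111 | 1Δ
t=4: Δ0=0010000111 Δ1=0010010111 Δ2=1010010111 | 2Δ
t=5: Δ0=1010010111 Δ1=1010000111 | 1Δ
t=6: Δ0=1010000111 Δ1=1010010111 Δ2=0010010111 | 2Δ
t=7: Δ0=0010010111 Δ1=0010000111 | 1Δ
t=8: Δ0=0010000111 Δ1=0010010111 Δ2=1010010111 | 2Δ
t=9: Δ0=1010010111 Δ1=1010000111 | 1Δ
t=10: Δ0=1010000111 Δ1=1010010111 Δ2=0010010111 | 2Δ
t=11: Δ0=0010010111 Δ1=0010000111 | 1Δ
t=12: Δ0=0010000111 Δ1=0010010111 Δ2=1010010111 | 2Δ
t=13: Δ0=1010010111 Δ1=1010000111 | 1Δ
t=14: Δ0=1010000111 Δ1=1010010111 Δ2=0010010111 | 2Δ
t=15: Δ0=0010010111 Δ1=0010000111 | 1Δ
t=16: Δ0=0010000111 Δ1=0010010111 Δ2=1010010111 | 2Δ
t=17: Δ0=1010010111 Δ1=1010000111 | 1Δ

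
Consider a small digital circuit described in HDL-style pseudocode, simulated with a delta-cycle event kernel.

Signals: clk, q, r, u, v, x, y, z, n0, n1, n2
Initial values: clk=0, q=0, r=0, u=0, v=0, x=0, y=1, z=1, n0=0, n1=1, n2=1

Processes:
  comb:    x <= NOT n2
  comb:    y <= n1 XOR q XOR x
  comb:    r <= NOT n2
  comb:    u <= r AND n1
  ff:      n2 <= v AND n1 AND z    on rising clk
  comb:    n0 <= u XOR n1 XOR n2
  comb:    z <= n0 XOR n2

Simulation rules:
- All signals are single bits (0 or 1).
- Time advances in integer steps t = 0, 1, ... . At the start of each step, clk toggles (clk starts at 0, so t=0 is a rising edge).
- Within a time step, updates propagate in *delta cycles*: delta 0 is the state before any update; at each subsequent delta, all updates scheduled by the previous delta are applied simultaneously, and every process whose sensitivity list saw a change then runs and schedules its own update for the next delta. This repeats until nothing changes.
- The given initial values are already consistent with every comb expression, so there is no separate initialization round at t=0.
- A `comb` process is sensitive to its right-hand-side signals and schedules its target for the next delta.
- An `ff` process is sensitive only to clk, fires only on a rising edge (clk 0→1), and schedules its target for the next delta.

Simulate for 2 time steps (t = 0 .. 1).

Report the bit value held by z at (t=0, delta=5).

t0.Δ0 z=1 y=1 clk=0 x=0 v=0 q=0 n1=1 r=0 n0=0 u=0 n2=1
t0.Δ1 z=1 y=1 clk=1 x=0 v=0 q=0 n1=1 r=0 n0=0 u=0 n2=1
t0.Δ2 z=1 y=1 clk=1 x=0 v=0 q=0 n1=1 r=0 n0=0 u=0 n2=0
t0.Δ3 z=0 y=1 clk=1 x=1 v=0 q=0 n1=1 r=1 n0=1 u=0 n2=0
t0.Δ4 z=1 y=0 clk=1 x=1 v=0 q=0 n1=1 r=1 n0=1 u=1 n2=0
t0.Δ5 z=1 y=0 clk=1 x=1 v=0 q=0 n1=1 r=1 n0=0 u=1 n2=0
t0.Δ6 z=0 y=0 clk=1 x=1 v=0 q=0 n1=1 r=1 n0=0 u=1 n2=0
t1.Δ0 z=0 y=0 clk=1 x=1 v=0 q=0 n1=1 r=1 n0=0 u=1 n2=0
t1.Δ1 z=0 y=0 clk=0 x=1 v=0 q=0 n1=1 r=1 n0=0 u=1 n2=0

1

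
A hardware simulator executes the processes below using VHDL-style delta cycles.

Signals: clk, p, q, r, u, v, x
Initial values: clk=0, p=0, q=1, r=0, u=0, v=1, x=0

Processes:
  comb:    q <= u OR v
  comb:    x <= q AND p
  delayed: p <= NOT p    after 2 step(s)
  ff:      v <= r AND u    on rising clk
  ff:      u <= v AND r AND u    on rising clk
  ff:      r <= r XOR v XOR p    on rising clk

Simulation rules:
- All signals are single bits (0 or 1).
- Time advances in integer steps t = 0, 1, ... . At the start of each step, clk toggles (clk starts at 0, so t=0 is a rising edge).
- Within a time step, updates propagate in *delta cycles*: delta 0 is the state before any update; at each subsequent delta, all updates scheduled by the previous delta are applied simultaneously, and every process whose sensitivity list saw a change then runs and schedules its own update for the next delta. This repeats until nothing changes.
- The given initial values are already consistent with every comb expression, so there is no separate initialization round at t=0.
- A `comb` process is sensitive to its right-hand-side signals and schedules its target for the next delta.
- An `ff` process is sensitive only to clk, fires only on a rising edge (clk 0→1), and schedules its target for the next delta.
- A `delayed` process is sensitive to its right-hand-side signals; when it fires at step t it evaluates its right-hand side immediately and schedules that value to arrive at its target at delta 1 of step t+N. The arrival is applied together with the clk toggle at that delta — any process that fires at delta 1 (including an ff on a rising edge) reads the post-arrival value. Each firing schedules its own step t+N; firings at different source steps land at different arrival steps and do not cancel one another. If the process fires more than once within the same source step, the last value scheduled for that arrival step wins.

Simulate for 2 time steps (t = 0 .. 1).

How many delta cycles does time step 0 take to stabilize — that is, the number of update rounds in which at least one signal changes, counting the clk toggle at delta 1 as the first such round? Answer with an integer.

3

t0.Δ0 x=0 u=0 r=0 clk=0 q=1 p=0 v=1
t0.Δ1 x=0 u=0 r=0 clk=1 q=1 p=0 v=1
t0.Δ2 x=0 u=0 r=1 clk=1 q=1 p=0 v=0
t0.Δ3 x=0 u=0 r=1 clk=1 q=0 p=0 v=0
t1.Δ0 x=0 u=0 r=1 clk=1 q=0 p=0 v=0
t1.Δ1 x=0 u=0 r=1 clk=0 q=0 p=0 v=0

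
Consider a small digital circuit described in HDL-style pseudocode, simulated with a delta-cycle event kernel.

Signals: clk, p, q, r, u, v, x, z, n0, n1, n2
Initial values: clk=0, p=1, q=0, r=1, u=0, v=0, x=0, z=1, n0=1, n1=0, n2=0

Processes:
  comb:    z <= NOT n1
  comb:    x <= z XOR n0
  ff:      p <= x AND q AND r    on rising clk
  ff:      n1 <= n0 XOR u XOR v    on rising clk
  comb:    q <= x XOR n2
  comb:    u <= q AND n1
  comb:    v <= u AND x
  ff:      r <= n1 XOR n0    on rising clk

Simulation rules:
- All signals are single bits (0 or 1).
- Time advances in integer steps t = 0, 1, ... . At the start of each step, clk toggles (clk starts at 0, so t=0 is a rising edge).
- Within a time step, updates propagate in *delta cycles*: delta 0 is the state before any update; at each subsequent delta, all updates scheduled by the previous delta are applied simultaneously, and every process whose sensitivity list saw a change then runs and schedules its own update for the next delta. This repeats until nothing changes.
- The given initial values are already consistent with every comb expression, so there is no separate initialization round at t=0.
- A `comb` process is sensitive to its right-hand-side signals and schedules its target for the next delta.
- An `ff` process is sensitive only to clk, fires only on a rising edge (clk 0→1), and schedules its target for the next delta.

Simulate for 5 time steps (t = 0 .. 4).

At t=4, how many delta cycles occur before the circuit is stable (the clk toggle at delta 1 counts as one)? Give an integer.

2

[bits: clk,r,z,n2,n1,x,p,n0,v,u,q]
t=0: Δ0=01100011000 Δ1=11100011000 Δ2=11101001000 Δ3=11001001000 Δ4=11001101000 Δ5=11001101001 Δ6=11001101011 Δ7=11001101111 | 7Δ
t=1: Δ0=11001101111 Δ1=01001101111 | 1Δ
t=2: Δ0=01001101111 Δ1=11001101111 Δ2=10001111111 | 2Δ
t=3: Δ0=10001111111 Δ1=00001111111 | 1Δ
t=4: Δ0=00001111111 Δ1=10001111111 Δ2=10001101111 | 2Δ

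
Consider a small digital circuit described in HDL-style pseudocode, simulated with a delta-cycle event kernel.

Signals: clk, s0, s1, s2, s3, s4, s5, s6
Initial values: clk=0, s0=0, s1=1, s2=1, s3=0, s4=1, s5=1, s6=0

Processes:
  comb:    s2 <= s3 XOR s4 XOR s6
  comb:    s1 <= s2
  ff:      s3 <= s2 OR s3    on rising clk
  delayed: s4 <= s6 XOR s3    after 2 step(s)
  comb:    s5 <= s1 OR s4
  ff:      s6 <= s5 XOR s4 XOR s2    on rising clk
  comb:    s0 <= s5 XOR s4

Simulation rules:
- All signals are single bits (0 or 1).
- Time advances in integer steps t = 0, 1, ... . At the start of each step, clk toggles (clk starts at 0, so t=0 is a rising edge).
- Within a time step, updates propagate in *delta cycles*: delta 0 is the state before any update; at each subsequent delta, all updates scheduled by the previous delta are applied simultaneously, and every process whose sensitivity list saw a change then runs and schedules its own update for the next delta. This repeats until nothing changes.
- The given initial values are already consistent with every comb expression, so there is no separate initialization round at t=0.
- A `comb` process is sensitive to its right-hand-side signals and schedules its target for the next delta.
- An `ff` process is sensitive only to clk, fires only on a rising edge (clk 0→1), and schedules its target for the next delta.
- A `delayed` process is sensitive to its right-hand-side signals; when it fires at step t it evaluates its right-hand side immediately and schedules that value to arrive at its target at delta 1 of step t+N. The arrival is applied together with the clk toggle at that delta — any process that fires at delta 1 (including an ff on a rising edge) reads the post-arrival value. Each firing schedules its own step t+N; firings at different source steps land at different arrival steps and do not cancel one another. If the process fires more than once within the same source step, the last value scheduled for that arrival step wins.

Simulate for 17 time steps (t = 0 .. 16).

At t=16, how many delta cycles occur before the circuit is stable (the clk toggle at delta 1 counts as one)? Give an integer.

4

t=0 Δ0: s1=1 clk=0 s6=0 s4=1 s3=0 s5=1 s2=1 s0=0
  Δ1: clk:0→1
  Δ2: s6:0→1, s3:0→1
  (2Δ to stable)
t=1 Δ0: s1=1 clk=1 s6=1 s4=1 s3=1 s5=1 s2=1 s0=0
  Δ1: clk:1→0
  (1Δ to stable)
t=2 Δ0: s1=1 clk=0 s6=1 s4=1 s3=1 s5=1 s2=1 s0=0
  Δ1: clk:0→1, s4:1→0
  Δ2: s6:1→0, s2:1→0, s0:0→1
  Δ3: s1:1→0, s2:0→1
  Δ4: s1:0→1, s5:1→0
  Δ5: s5:0→1, s0:1→0
  Δ6: s0:0→1
  (6Δ to stable)
t=3 Δ0: s1=1 clk=1 s6=0 s4=0 s3=1 s5=1 s2=1 s0=1
  Δ1: clk:1→0
  (1Δ to stable)
t=4 Δ0: s1=1 clk=0 s6=0 s4=0 s3=1 s5=1 s2=1 s0=1
  Δ1: clk:0→1, s4:0→1
  Δ2: s6:0→1, s2:1→0, s0:1→0
  Δ3: s1:1→0, s2:0→1
  Δ4: s1:0→1
  (4Δ to stable)
t=5 Δ0: s1=1 clk=1 s6=1 s4=1 s3=1 s5=1 s2=1 s0=0
  Δ1: clk:1→0
  (1Δ to stable)
t=6 Δ0: s1=1 clk=0 s6=1 s4=1 s3=1 s5=1 s2=1 s0=0
  Δ1: clk:0→1, s4:1→0
  Δ2: s6:1→0, s2:1→0, s0:0→1
  Δ3: s1:1→0, s2:0→1
  Δ4: s1:0→1, s5:1→0
  Δ5: s5:0→1, s0:1→0
  Δ6: s0:0→1
  (6Δ to stable)
t=7 Δ0: s1=1 clk=1 s6=0 s4=0 s3=1 s5=1 s2=1 s0=1
  Δ1: clk:1→0
  (1Δ to stable)
t=8 Δ0: s1=1 clk=0 s6=0 s4=0 s3=1 s5=1 s2=1 s0=1
  Δ1: clk:0→1, s4:0→1
  Δ2: s6:0→1, s2:1→0, s0:1→0
  Δ3: s1:1→0, s2:0→1
  Δ4: s1:0→1
  (4Δ to stable)
t=9 Δ0: s1=1 clk=1 s6=1 s4=1 s3=1 s5=1 s2=1 s0=0
  Δ1: clk:1→0
  (1Δ to stable)
t=10 Δ0: s1=1 clk=0 s6=1 s4=1 s3=1 s5=1 s2=1 s0=0
  Δ1: clk:0→1, s4:1→0
  Δ2: s6:1→0, s2:1→0, s0:0→1
  Δ3: s1:1→0, s2:0→1
  Δ4: s1:0→1, s5:1→0
  Δ5: s5:0→1, s0:1→0
  Δ6: s0:0→1
  (6Δ to stable)
t=11 Δ0: s1=1 clk=1 s6=0 s4=0 s3=1 s5=1 s2=1 s0=1
  Δ1: clk:1→0
  (1Δ to stable)
t=12 Δ0: s1=1 clk=0 s6=0 s4=0 s3=1 s5=1 s2=1 s0=1
  Δ1: clk:0→1, s4:0→1
  Δ2: s6:0→1, s2:1→0, s0:1→0
  Δ3: s1:1→0, s2:0→1
  Δ4: s1:0→1
  (4Δ to stable)
t=13 Δ0: s1=1 clk=1 s6=1 s4=1 s3=1 s5=1 s2=1 s0=0
  Δ1: clk:1→0
  (1Δ to stable)
t=14 Δ0: s1=1 clk=0 s6=1 s4=1 s3=1 s5=1 s2=1 s0=0
  Δ1: clk:0→1, s4:1→0
  Δ2: s6:1→0, s2:1→0, s0:0→1
  Δ3: s1:1→0, s2:0→1
  Δ4: s1:0→1, s5:1→0
  Δ5: s5:0→1, s0:1→0
  Δ6: s0:0→1
  (6Δ to stable)
t=15 Δ0: s1=1 clk=1 s6=0 s4=0 s3=1 s5=1 s2=1 s0=1
  Δ1: clk:1→0
  (1Δ to stable)
t=16 Δ0: s1=1 clk=0 s6=0 s4=0 s3=1 s5=1 s2=1 s0=1
  Δ1: clk:0→1, s4:0→1
  Δ2: s6:0→1, s2:1→0, s0:1→0
  Δ3: s1:1→0, s2:0→1
  Δ4: s1:0→1
  (4Δ to stable)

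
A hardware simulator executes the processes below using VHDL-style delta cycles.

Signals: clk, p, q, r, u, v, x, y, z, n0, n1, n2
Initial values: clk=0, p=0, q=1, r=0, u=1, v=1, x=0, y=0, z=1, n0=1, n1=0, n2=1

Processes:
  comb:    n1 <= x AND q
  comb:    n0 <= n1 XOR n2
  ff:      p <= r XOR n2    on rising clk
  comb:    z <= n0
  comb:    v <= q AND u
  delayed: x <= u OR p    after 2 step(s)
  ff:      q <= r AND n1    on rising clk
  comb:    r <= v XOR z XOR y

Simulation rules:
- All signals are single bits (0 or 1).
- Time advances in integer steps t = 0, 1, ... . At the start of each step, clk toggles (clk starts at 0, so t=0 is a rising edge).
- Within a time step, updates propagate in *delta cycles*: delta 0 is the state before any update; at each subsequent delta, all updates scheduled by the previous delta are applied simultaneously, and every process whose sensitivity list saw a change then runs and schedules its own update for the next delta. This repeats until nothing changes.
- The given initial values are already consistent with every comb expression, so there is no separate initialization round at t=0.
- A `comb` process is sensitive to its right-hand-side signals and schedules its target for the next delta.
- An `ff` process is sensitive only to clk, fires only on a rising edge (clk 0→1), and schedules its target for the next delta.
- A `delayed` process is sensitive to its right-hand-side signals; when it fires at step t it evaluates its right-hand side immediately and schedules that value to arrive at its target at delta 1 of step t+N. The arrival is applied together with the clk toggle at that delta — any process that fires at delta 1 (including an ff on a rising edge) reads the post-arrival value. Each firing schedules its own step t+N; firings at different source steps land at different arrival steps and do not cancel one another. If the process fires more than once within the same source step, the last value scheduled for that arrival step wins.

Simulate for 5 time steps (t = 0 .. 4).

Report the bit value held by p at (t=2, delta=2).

[bits: q,x,n1,p,z,y,u,n0,clk,v,n2,r]
t=0: Δ0=100010110110 Δ1=100010111110 Δ2=000110111110 Δ3=000110111010 Δ4=000110111011 | 4Δ
t=1: Δ0=000110111011 Δ1=000110110011 | 1Δ
t=2: Δ0=000110110011 Δ1=010110111011 Δ2=010010111011 | 2Δ
t=3: Δ0=010010111011 Δ1=010010110011 | 1Δ
t=4: Δ0=010010110011 Δ1=010010111011 | 1Δ

0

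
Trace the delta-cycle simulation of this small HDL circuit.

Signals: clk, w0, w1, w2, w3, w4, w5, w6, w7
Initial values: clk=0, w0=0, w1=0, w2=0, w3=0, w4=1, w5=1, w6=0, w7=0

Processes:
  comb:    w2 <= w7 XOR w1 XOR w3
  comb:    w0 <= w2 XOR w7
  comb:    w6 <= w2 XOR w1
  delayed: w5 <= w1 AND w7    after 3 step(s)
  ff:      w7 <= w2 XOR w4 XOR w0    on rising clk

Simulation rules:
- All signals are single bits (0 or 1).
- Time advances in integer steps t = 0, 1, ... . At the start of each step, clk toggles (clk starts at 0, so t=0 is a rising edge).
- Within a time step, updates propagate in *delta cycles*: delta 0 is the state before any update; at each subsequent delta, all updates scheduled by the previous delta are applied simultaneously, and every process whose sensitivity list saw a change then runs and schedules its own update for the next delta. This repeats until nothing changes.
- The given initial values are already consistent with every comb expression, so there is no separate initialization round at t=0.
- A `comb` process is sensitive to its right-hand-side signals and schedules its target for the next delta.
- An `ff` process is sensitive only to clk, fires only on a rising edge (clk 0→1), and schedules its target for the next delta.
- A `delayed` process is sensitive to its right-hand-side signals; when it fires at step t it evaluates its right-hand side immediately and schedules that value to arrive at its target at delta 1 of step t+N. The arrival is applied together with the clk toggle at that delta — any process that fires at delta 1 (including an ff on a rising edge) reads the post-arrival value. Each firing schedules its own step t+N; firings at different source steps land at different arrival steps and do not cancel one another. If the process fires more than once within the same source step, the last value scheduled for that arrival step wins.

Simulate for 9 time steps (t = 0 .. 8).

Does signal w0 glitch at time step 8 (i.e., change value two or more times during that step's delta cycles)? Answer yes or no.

yes

t=0 Δ0: w4=1 w6=0 w5=1 w3=0 w2=0 w7=0 clk=0 w1=0 w0=0
  Δ1: clk:0→1
  Δ2: w7:0→1
  Δ3: w2:0→1, w0:0→1
  Δ4: w6:0→1, w0:1→0
  (4Δ to stable)
t=1 Δ0: w4=1 w6=1 w5=1 w3=0 w2=1 w7=1 clk=1 w1=0 w0=0
  Δ1: clk:1→0
  (1Δ to stable)
t=2 Δ0: w4=1 w6=1 w5=1 w3=0 w2=1 w7=1 clk=0 w1=0 w0=0
  Δ1: clk:0→1
  Δ2: w7:1→0
  Δ3: w2:1→0, w0:0→1
  Δ4: w6:1→0, w0:1→0
  (4Δ to stable)
t=3 Δ0: w4=1 w6=0 w5=1 w3=0 w2=0 w7=0 clk=1 w1=0 w0=0
  Δ1: w5:1→0, clk:1→0
  (1Δ to stable)
t=4 Δ0: w4=1 w6=0 w5=0 w3=0 w2=0 w7=0 clk=0 w1=0 w0=0
  Δ1: clk:0→1
  Δ2: w7:0→1
  Δ3: w2:0→1, w0:0→1
  Δ4: w6:0→1, w0:1→0
  (4Δ to stable)
t=5 Δ0: w4=1 w6=1 w5=0 w3=0 w2=1 w7=1 clk=1 w1=0 w0=0
  Δ1: clk:1→0
  (1Δ to stable)
t=6 Δ0: w4=1 w6=1 w5=0 w3=0 w2=1 w7=1 clk=0 w1=0 w0=0
  Δ1: clk:0→1
  Δ2: w7:1→0
  Δ3: w2:1→0, w0:0→1
  Δ4: w6:1→0, w0:1→0
  (4Δ to stable)
t=7 Δ0: w4=1 w6=0 w5=0 w3=0 w2=0 w7=0 clk=1 w1=0 w0=0
  Δ1: clk:1→0
  (1Δ to stable)
t=8 Δ0: w4=1 w6=0 w5=0 w3=0 w2=0 w7=0 clk=0 w1=0 w0=0
  Δ1: clk:0→1
  Δ2: w7:0→1
  Δ3: w2:0→1, w0:0→1
  Δ4: w6:0→1, w0:1→0
  (4Δ to stable)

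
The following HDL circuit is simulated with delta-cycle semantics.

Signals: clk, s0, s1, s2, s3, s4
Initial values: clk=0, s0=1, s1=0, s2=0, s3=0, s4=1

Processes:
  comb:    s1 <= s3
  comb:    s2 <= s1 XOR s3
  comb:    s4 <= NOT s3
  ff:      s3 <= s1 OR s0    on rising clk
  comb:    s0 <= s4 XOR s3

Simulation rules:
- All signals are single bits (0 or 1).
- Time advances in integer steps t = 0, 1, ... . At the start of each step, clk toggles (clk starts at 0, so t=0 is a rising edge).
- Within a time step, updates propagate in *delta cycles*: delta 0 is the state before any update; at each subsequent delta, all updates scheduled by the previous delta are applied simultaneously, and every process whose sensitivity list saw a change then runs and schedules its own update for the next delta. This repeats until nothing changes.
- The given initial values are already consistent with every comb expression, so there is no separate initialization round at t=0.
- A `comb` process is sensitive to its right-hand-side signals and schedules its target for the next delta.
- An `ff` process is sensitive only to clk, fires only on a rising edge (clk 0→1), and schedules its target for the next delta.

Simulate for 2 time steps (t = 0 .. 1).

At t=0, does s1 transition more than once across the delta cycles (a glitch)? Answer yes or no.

no

t0.Δ0 s3=0 clk=0 s0=1 s1=0 s2=0 s4=1
t0.Δ1 s3=0 clk=1 s0=1 s1=0 s2=0 s4=1
t0.Δ2 s3=1 clk=1 s0=1 s1=0 s2=0 s4=1
t0.Δ3 s3=1 clk=1 s0=0 s1=1 s2=1 s4=0
t0.Δ4 s3=1 clk=1 s0=1 s1=1 s2=0 s4=0
t1.Δ0 s3=1 clk=1 s0=1 s1=1 s2=0 s4=0
t1.Δ1 s3=1 clk=0 s0=1 s1=1 s2=0 s4=0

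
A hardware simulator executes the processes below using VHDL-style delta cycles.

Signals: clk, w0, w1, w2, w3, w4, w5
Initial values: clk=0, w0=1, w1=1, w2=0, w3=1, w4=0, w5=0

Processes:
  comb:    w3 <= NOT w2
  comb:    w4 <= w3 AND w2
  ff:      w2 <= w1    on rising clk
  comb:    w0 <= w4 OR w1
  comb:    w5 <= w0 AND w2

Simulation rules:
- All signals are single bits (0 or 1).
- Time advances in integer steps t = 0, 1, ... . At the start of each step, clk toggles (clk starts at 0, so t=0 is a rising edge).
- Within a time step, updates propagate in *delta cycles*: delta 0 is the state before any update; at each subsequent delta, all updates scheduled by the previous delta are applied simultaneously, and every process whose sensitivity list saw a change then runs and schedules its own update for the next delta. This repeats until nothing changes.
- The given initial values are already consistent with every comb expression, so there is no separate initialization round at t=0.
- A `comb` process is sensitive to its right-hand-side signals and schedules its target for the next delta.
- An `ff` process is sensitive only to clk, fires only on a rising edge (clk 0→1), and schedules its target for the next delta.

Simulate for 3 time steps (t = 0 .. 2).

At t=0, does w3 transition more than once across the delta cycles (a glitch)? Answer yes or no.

no

t=0 Δ0: w3=1 w5=0 w1=1 clk=0 w4=0 w2=0 w0=1
  Δ1: clk:0→1
  Δ2: w2:0→1
  Δ3: w3:1→0, w5:0→1, w4:0→1
  Δ4: w4:1→0
  (4Δ to stable)
t=1 Δ0: w3=0 w5=1 w1=1 clk=1 w4=0 w2=1 w0=1
  Δ1: clk:1→0
  (1Δ to stable)
t=2 Δ0: w3=0 w5=1 w1=1 clk=0 w4=0 w2=1 w0=1
  Δ1: clk:0→1
  (1Δ to stable)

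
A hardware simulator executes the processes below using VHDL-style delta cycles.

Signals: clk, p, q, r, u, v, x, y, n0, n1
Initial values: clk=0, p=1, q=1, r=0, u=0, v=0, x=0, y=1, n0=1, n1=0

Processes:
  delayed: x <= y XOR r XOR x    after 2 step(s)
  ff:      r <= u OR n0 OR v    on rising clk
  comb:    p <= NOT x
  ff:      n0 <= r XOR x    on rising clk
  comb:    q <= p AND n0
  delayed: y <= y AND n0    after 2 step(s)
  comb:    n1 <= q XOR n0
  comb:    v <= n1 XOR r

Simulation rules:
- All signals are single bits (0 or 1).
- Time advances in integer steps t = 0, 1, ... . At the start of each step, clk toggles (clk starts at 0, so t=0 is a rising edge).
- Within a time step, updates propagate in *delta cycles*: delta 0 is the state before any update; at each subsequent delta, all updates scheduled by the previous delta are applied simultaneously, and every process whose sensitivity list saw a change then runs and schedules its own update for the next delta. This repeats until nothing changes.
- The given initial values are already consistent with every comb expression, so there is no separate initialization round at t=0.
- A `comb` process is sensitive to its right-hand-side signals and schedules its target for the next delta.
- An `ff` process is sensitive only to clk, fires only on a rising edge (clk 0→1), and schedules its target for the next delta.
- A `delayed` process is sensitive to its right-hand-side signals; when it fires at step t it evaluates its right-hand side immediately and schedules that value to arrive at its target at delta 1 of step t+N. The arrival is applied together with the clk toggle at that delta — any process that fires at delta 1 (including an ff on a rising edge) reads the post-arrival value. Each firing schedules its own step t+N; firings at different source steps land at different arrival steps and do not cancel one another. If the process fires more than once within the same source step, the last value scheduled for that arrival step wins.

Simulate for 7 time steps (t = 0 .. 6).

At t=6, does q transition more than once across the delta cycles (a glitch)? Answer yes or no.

no

[bits: v,p,u,clk,q,n0,r,y,n1,x]
t=0: Δ0=0100110100 Δ1=0101110100 Δ2=0101101100 Δ3=1101001110 Δ4=0101001100 Δ5=1101001100 | 5Δ
t=1: Δ0=1101001100 Δ1=1100001100 | 1Δ
t=2: Δ0=1100001100 Δ1=1101001000 Δ2=1101011000 Δ3=1101111010 Δ4=0101111000 Δ5=1101111000 | 5Δ
t=3: Δ0=1101111000 Δ1=1100111000 | 1Δ
t=4: Δ0=1100111000 Δ1=1101111001 Δ2=1001101001 Δ3=1001001011 Δ4=0001001001 Δ5=1001001001 | 5Δ
t=5: Δ0=1001001001 Δ1=1000001001 | 1Δ
t=6: Δ0=1000001001 Δ1=1001001000 Δ2=1101011000 Δ3=1101111010 Δ4=0101111000 Δ5=1101111000 | 5Δ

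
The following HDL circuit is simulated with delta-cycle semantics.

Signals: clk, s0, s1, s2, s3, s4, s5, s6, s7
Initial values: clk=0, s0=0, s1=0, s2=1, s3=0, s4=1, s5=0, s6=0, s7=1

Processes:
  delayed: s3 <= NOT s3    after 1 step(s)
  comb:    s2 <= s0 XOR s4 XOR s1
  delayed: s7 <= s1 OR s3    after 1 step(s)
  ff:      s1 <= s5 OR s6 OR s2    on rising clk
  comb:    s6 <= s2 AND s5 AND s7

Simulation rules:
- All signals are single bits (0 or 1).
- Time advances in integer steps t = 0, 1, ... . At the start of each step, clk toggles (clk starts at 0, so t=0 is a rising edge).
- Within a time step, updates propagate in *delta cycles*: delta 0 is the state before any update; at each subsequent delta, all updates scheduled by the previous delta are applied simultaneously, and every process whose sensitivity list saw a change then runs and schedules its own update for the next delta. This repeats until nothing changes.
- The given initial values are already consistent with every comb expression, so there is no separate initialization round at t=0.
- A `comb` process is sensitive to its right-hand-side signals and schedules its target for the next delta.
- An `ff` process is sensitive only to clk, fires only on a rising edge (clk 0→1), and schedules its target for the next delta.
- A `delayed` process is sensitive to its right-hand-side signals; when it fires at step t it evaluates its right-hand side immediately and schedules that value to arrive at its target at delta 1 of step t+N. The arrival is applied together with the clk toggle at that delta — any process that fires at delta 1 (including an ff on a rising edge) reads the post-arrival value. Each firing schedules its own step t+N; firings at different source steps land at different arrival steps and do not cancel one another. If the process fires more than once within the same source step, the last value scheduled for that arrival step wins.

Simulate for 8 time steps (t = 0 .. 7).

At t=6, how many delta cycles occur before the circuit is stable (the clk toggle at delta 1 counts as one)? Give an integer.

t0.Δ0 s5=0 s6=0 s4=1 clk=0 s1=0 s7=1 s2=1 s3=0 s0=0
t0.Δ1 s5=0 s6=0 s4=1 clk=1 s1=0 s7=1 s2=1 s3=0 s0=0
t0.Δ2 s5=0 s6=0 s4=1 clk=1 s1=1 s7=1 s2=1 s3=0 s0=0
t0.Δ3 s5=0 s6=0 s4=1 clk=1 s1=1 s7=1 s2=0 s3=0 s0=0
t1.Δ0 s5=0 s6=0 s4=1 clk=1 s1=1 s7=1 s2=0 s3=0 s0=0
t1.Δ1 s5=0 s6=0 s4=1 clk=0 s1=1 s7=1 s2=0 s3=0 s0=0
t2.Δ0 s5=0 s6=0 s4=1 clk=0 s1=1 s7=1 s2=0 s3=0 s0=0
t2.Δ1 s5=0 s6=0 s4=1 clk=1 s1=1 s7=1 s2=0 s3=0 s0=0
t2.Δ2 s5=0 s6=0 s4=1 clk=1 s1=0 s7=1 s2=0 s3=0 s0=0
t2.Δ3 s5=0 s6=0 s4=1 clk=1 s1=0 s7=1 s2=1 s3=0 s0=0
t3.Δ0 s5=0 s6=0 s4=1 clk=1 s1=0 s7=1 s2=1 s3=0 s0=0
t3.Δ1 s5=0 s6=0 s4=1 clk=0 s1=0 s7=0 s2=1 s3=0 s0=0
t4.Δ0 s5=0 s6=0 s4=1 clk=0 s1=0 s7=0 s2=1 s3=0 s0=0
t4.Δ1 s5=0 s6=0 s4=1 clk=1 s1=0 s7=0 s2=1 s3=0 s0=0
t4.Δ2 s5=0 s6=0 s4=1 clk=1 s1=1 s7=0 s2=1 s3=0 s0=0
t4.Δ3 s5=0 s6=0 s4=1 clk=1 s1=1 s7=0 s2=0 s3=0 s0=0
t5.Δ0 s5=0 s6=0 s4=1 clk=1 s1=1 s7=0 s2=0 s3=0 s0=0
t5.Δ1 s5=0 s6=0 s4=1 clk=0 s1=1 s7=1 s2=0 s3=0 s0=0
t6.Δ0 s5=0 s6=0 s4=1 clk=0 s1=1 s7=1 s2=0 s3=0 s0=0
t6.Δ1 s5=0 s6=0 s4=1 clk=1 s1=1 s7=1 s2=0 s3=0 s0=0
t6.Δ2 s5=0 s6=0 s4=1 clk=1 s1=0 s7=1 s2=0 s3=0 s0=0
t6.Δ3 s5=0 s6=0 s4=1 clk=1 s1=0 s7=1 s2=1 s3=0 s0=0
t7.Δ0 s5=0 s6=0 s4=1 clk=1 s1=0 s7=1 s2=1 s3=0 s0=0
t7.Δ1 s5=0 s6=0 s4=1 clk=0 s1=0 s7=0 s2=1 s3=0 s0=0

3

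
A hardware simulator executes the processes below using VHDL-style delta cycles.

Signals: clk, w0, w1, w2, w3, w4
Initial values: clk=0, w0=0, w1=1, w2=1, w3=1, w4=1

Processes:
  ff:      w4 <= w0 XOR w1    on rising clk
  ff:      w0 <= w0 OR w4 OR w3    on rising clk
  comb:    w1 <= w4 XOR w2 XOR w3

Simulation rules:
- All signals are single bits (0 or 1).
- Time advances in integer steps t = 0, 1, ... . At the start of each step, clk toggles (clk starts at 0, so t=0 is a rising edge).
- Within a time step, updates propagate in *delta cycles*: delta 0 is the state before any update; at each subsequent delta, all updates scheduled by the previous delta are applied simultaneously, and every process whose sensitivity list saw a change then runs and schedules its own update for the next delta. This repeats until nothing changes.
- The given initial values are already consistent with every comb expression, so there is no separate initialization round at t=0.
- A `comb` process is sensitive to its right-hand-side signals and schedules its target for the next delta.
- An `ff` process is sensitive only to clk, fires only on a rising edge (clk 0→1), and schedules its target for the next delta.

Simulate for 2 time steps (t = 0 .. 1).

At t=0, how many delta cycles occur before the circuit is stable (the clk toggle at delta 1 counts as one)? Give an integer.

t0.Δ0 w1=1 w0=0 w4=1 w2=1 w3=1 clk=0
t0.Δ1 w1=1 w0=0 w4=1 w2=1 w3=1 clk=1
t0.Δ2 w1=1 w0=1 w4=1 w2=1 w3=1 clk=1
t1.Δ0 w1=1 w0=1 w4=1 w2=1 w3=1 clk=1
t1.Δ1 w1=1 w0=1 w4=1 w2=1 w3=1 clk=0

2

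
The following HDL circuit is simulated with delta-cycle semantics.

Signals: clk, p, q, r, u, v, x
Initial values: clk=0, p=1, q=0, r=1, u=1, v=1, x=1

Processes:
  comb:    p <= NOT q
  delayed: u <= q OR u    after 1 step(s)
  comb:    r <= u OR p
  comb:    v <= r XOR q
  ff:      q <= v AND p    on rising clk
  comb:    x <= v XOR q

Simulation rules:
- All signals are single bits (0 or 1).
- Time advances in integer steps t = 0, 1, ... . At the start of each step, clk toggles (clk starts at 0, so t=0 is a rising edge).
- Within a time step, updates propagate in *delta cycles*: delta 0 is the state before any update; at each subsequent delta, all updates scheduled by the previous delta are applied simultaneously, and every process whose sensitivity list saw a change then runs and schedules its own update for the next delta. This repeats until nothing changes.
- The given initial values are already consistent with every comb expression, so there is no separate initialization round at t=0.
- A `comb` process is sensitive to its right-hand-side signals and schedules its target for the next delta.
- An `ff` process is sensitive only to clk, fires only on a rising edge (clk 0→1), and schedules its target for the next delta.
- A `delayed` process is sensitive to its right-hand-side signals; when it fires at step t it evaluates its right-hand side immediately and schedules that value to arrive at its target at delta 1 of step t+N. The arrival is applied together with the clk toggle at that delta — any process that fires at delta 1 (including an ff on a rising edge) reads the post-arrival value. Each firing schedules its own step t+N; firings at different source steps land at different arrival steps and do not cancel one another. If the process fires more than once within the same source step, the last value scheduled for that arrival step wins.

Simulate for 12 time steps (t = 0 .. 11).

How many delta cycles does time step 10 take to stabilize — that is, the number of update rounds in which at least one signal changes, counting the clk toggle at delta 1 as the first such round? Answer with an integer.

4

t0.Δ0 r=1 u=1 p=1 v=1 x=1 clk=0 q=0
t0.Δ1 r=1 u=1 p=1 v=1 x=1 clk=1 q=0
t0.Δ2 r=1 u=1 p=1 v=1 x=1 clk=1 q=1
t0.Δ3 r=1 u=1 p=0 v=0 x=0 clk=1 q=1
t0.Δ4 r=1 u=1 p=0 v=0 x=1 clk=1 q=1
t1.Δ0 r=1 u=1 p=0 v=0 x=1 clk=1 q=1
t1.Δ1 r=1 u=1 p=0 v=0 x=1 clk=0 q=1
t2.Δ0 r=1 u=1 p=0 v=0 x=1 clk=0 q=1
t2.Δ1 r=1 u=1 p=0 v=0 x=1 clk=1 q=1
t2.Δ2 r=1 u=1 p=0 v=0 x=1 clk=1 q=0
t2.Δ3 r=1 u=1 p=1 v=1 x=0 clk=1 q=0
t2.Δ4 r=1 u=1 p=1 v=1 x=1 clk=1 q=0
t3.Δ0 r=1 u=1 p=1 v=1 x=1 clk=1 q=0
t3.Δ1 r=1 u=1 p=1 v=1 x=1 clk=0 q=0
t4.Δ0 r=1 u=1 p=1 v=1 x=1 clk=0 q=0
t4.Δ1 r=1 u=1 p=1 v=1 x=1 clk=1 q=0
t4.Δ2 r=1 u=1 p=1 v=1 x=1 clk=1 q=1
t4.Δ3 r=1 u=1 p=0 v=0 x=0 clk=1 q=1
t4.Δ4 r=1 u=1 p=0 v=0 x=1 clk=1 q=1
t5.Δ0 r=1 u=1 p=0 v=0 x=1 clk=1 q=1
t5.Δ1 r=1 u=1 p=0 v=0 x=1 clk=0 q=1
t6.Δ0 r=1 u=1 p=0 v=0 x=1 clk=0 q=1
t6.Δ1 r=1 u=1 p=0 v=0 x=1 clk=1 q=1
t6.Δ2 r=1 u=1 p=0 v=0 x=1 clk=1 q=0
t6.Δ3 r=1 u=1 p=1 v=1 x=0 clk=1 q=0
t6.Δ4 r=1 u=1 p=1 v=1 x=1 clk=1 q=0
t7.Δ0 r=1 u=1 p=1 v=1 x=1 clk=1 q=0
t7.Δ1 r=1 u=1 p=1 v=1 x=1 clk=0 q=0
t8.Δ0 r=1 u=1 p=1 v=1 x=1 clk=0 q=0
t8.Δ1 r=1 u=1 p=1 v=1 x=1 clk=1 q=0
t8.Δ2 r=1 u=1 p=1 v=1 x=1 clk=1 q=1
t8.Δ3 r=1 u=1 p=0 v=0 x=0 clk=1 q=1
t8.Δ4 r=1 u=1 p=0 v=0 x=1 clk=1 q=1
t9.Δ0 r=1 u=1 p=0 v=0 x=1 clk=1 q=1
t9.Δ1 r=1 u=1 p=0 v=0 x=1 clk=0 q=1
t10.Δ0 r=1 u=1 p=0 v=0 x=1 clk=0 q=1
t10.Δ1 r=1 u=1 p=0 v=0 x=1 clk=1 q=1
t10.Δ2 r=1 u=1 p=0 v=0 x=1 clk=1 q=0
t10.Δ3 r=1 u=1 p=1 v=1 x=0 clk=1 q=0
t10.Δ4 r=1 u=1 p=1 v=1 x=1 clk=1 q=0
t11.Δ0 r=1 u=1 p=1 v=1 x=1 clk=1 q=0
t11.Δ1 r=1 u=1 p=1 v=1 x=1 clk=0 q=0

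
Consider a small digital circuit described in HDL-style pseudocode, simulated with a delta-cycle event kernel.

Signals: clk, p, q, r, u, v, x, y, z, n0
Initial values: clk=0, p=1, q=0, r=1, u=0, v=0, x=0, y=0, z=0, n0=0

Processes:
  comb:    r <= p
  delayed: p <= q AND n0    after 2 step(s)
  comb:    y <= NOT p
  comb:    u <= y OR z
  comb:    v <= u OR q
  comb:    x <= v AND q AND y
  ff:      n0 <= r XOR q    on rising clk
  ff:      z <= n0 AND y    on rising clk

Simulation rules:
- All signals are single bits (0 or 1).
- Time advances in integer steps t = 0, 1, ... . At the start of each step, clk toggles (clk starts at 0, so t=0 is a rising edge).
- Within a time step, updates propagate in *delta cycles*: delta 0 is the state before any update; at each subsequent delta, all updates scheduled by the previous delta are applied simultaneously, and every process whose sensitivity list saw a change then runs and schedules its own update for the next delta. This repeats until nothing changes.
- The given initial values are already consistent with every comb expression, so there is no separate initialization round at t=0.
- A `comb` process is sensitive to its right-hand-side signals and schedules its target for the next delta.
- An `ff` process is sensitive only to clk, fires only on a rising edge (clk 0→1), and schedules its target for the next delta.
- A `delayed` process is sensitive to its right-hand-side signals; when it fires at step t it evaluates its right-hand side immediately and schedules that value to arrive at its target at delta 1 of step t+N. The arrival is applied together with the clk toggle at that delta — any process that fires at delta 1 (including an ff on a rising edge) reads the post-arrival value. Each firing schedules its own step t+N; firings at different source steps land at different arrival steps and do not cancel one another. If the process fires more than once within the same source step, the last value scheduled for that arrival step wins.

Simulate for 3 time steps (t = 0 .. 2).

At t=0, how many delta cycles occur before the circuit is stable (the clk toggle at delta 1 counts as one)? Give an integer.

2

t=0 Δ0: n0=0 x=0 r=1 v=0 clk=0 u=0 p=1 y=0 q=0 z=0
  Δ1: clk:0→1
  Δ2: n0:0→1
  (2Δ to stable)
t=1 Δ0: n0=1 x=0 r=1 v=0 clk=1 u=0 p=1 y=0 q=0 z=0
  Δ1: clk:1→0
  (1Δ to stable)
t=2 Δ0: n0=1 x=0 r=1 v=0 clk=0 u=0 p=1 y=0 q=0 z=0
  Δ1: clk:0→1, p:1→0
  Δ2: r:1→0, y:0→1
  Δ3: u:0→1
  Δ4: v:0→1
  (4Δ to stable)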